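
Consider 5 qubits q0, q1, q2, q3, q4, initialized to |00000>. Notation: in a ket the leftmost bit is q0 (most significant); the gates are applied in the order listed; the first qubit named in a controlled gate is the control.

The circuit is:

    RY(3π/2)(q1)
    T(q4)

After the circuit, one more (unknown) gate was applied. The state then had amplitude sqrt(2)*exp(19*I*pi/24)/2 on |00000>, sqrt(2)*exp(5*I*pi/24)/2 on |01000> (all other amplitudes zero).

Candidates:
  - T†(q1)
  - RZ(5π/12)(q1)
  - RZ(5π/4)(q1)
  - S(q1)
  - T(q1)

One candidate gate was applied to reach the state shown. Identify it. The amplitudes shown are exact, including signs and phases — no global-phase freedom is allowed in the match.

It was RZ(5π/12)(q1) that produced the state shown.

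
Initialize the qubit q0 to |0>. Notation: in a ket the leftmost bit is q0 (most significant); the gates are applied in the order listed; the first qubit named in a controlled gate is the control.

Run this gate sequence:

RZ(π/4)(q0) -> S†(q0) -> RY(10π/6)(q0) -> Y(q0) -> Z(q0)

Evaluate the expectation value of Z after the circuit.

The observable Z averages to -1/2.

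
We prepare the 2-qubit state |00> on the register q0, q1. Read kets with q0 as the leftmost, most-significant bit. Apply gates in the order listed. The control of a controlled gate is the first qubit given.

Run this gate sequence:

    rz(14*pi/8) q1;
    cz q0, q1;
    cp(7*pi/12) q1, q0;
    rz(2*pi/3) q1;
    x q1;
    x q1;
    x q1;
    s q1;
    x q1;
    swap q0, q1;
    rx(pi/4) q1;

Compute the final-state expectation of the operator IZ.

The expectation value of IZ is sqrt(2)/2. Key observation: the block from step 6 through step 7 cancels to the identity and can be dropped.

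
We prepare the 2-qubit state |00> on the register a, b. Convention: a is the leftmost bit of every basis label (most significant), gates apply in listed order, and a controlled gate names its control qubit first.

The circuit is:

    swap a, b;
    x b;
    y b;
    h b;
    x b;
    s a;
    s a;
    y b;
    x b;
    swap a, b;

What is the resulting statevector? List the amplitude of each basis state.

After the circuit, the state carries amplitude sqrt(2)/2 on |00>, 0 on |01>, -sqrt(2)/2 on |10>, 0 on |11>.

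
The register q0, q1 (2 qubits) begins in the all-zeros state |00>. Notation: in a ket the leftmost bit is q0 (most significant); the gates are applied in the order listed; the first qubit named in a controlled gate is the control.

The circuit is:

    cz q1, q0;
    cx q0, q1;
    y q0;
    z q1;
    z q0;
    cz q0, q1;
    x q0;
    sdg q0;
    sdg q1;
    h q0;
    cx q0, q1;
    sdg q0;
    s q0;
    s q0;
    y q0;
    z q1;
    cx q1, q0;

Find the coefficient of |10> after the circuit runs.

The amplitude on |10> is sqrt(2)/2.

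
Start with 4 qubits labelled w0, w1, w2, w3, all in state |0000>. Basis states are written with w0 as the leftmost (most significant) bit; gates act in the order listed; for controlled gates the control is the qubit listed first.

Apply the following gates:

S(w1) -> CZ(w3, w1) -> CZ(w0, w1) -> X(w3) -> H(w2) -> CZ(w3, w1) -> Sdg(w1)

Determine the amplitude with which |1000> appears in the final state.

|1000> carries amplitude 0 in the final state.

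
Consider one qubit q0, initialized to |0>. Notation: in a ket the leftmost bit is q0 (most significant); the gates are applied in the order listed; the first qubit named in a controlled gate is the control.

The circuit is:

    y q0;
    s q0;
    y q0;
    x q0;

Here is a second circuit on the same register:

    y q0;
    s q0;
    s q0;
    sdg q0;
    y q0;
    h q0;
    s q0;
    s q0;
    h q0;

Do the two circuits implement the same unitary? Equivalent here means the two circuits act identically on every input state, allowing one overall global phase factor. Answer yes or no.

Yes — the two circuits implement the same unitary up to a global phase.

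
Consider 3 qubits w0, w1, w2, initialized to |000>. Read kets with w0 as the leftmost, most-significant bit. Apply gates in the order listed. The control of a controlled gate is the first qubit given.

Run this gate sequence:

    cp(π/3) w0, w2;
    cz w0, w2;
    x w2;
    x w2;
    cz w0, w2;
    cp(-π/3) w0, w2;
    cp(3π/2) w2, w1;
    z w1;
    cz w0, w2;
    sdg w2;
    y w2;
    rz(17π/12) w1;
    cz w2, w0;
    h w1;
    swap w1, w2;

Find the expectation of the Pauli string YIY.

The expectation value of YIY is 0.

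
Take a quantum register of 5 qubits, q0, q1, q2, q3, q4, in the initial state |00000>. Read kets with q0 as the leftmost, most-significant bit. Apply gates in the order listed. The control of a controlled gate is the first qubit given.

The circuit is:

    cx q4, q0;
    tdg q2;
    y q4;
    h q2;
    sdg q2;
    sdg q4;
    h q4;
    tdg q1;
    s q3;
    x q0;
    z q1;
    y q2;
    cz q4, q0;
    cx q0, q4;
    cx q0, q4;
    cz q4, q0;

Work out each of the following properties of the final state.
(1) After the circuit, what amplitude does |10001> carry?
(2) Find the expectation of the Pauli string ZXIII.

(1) The final state's coefficient on |10001> equals 1/2. Key observation: steps 13-16 multiply out to the identity, so the circuit reduces to the remaining gates.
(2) The expectation value of ZXIII is 0.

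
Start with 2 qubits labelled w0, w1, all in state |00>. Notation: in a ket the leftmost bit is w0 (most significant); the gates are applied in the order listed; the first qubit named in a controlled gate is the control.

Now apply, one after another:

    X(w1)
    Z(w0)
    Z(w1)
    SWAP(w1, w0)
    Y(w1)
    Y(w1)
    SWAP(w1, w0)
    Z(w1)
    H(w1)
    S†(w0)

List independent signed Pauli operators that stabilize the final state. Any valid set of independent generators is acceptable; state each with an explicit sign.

The stabilizer group can be generated by -IX, +ZI, among other valid generating sets. Key observation: gates 3-8 undo each other exactly, leaving only the rest of the circuit to track.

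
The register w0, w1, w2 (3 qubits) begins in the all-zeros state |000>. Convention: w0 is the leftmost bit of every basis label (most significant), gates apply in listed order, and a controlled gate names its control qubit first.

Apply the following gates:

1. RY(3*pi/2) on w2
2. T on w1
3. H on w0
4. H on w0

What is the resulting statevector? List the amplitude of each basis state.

The final amplitudes are -sqrt(2)/2 on |000>, sqrt(2)/2 on |001>, and 0 on every other basis state. Key observation: steps 3-4 multiply out to the identity, so the circuit reduces to the remaining gates.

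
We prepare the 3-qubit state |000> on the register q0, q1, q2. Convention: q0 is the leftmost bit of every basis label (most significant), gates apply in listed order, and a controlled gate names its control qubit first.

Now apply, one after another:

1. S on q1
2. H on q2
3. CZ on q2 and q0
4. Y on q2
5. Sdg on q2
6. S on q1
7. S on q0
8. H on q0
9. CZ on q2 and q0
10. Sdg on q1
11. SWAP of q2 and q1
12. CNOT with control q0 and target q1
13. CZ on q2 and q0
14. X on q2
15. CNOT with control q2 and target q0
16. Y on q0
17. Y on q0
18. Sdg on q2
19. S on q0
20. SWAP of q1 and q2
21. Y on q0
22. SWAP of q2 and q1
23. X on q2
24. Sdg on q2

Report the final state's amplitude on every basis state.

The resulting statevector has amplitude -1/2 on |000>, 0 on |001>, -I/2 on |010>, 0 on |011>, -1/2 on |100>, 0 on |101>, -I/2 on |110>, 0 on |111>.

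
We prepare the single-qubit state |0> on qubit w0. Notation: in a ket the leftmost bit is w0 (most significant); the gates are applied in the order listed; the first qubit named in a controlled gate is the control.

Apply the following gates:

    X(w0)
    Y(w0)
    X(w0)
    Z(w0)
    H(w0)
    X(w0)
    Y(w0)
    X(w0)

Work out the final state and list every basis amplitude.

After the circuit, the state carries amplitude sqrt(2)/2 on |0>, sqrt(2)/2 on |1>.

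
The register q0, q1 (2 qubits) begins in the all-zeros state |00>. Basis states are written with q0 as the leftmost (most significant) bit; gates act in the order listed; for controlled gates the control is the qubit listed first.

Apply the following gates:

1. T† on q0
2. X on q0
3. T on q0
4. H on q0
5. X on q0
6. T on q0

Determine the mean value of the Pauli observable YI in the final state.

The observable YI averages to -sqrt(2)/2.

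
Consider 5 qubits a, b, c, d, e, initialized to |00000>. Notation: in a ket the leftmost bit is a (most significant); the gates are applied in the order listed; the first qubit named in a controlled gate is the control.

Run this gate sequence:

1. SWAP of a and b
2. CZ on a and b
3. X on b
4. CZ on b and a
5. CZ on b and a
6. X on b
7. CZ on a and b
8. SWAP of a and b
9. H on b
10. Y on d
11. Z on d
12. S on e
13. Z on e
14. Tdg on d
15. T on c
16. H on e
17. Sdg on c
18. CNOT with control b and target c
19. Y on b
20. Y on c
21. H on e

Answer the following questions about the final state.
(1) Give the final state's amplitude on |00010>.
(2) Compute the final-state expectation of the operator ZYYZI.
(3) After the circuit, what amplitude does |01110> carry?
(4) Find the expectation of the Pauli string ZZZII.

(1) The amplitude on |00010> is sqrt(2)*exp(I*pi/4)/2. Key observation: the block from step 1 through step 8 cancels to the identity and can be dropped.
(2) The expectation value of ZYYZI is 1.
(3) The final state's coefficient on |01110> equals sqrt(2)*exp(I*pi/4)/2.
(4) The observable ZZZII averages to 1.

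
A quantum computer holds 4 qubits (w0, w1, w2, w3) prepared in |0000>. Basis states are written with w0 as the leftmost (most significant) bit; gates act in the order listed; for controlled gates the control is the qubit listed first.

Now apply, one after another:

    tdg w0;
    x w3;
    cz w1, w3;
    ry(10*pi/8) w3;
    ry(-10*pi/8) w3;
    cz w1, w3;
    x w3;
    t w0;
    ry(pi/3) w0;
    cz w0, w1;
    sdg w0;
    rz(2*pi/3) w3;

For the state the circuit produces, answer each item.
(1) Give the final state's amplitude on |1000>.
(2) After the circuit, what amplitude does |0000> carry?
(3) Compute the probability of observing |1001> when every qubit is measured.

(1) The amplitude on |1000> is -exp(I*pi/6)/2.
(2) |0000> carries amplitude -sqrt(3)*exp(2*I*pi/3)/2 in the final state.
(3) Outcome |1001> occurs with probability 0.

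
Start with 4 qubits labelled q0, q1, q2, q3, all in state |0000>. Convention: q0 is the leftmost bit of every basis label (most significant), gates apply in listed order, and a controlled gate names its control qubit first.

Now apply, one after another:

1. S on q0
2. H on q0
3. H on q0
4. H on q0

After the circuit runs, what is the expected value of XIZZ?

The observable XIZZ averages to 1. Key observation: gates 3-4 undo each other exactly, leaving only the rest of the circuit to track.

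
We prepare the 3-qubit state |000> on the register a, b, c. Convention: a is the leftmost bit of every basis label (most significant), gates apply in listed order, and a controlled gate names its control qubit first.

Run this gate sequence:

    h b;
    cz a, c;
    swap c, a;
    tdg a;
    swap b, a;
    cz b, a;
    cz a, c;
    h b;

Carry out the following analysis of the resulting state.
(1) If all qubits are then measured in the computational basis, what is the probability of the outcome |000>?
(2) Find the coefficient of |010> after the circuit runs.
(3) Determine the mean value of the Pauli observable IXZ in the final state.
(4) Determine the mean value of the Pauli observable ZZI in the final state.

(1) Outcome |000> occurs with probability 1/4.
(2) The amplitude on |010> is 1/2.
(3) The expectation value of IXZ is 1.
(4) In the final state, ZZI has expectation 0.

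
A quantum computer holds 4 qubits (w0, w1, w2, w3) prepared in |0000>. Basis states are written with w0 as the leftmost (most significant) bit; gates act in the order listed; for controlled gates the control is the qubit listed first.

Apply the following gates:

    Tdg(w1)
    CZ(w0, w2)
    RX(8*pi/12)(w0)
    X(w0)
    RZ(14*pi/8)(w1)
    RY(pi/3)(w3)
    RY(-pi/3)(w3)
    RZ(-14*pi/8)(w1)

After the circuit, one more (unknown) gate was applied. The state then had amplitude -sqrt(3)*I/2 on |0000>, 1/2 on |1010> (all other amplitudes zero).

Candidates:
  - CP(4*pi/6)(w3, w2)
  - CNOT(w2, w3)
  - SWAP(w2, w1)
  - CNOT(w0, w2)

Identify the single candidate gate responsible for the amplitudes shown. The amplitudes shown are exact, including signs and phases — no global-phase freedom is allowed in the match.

The applied gate was CNOT(w0, w2). Key observation: steps 5-8 multiply out to the identity, so the circuit reduces to the remaining gates.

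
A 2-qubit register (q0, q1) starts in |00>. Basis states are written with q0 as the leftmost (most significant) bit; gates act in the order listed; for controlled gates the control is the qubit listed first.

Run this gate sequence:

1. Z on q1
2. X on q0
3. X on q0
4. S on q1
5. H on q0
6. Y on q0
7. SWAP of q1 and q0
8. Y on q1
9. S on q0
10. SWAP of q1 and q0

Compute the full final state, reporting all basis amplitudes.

After the circuit, the state carries amplitude sqrt(2)/2 on |00>, 0 on |01>, sqrt(2)/2 on |10>, 0 on |11>.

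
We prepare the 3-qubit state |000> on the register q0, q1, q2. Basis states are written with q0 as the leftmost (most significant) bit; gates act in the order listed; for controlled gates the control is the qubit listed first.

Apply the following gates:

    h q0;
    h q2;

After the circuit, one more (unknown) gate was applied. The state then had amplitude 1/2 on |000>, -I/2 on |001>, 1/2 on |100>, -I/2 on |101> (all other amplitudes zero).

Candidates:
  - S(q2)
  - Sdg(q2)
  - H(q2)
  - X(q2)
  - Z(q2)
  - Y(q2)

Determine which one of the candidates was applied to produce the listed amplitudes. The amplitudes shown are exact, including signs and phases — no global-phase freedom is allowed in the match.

The unique candidate consistent with the amplitudes is Sdg(q2).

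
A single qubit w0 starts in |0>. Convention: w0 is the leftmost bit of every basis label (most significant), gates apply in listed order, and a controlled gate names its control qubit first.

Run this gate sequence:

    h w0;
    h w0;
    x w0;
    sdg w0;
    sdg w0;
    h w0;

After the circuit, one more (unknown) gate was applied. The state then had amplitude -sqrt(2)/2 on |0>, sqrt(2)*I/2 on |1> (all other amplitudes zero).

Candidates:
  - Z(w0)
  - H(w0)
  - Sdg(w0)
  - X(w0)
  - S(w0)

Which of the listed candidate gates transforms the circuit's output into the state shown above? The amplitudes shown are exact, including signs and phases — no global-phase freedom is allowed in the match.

The applied gate was S(w0). Key observation: steps 1-2 multiply out to the identity, so the circuit reduces to the remaining gates.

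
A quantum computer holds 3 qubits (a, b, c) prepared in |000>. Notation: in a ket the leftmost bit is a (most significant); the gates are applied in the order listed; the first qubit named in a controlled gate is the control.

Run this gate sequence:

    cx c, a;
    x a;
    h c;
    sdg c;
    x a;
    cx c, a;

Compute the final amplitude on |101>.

|101> carries amplitude -sqrt(2)*I/2 in the final state.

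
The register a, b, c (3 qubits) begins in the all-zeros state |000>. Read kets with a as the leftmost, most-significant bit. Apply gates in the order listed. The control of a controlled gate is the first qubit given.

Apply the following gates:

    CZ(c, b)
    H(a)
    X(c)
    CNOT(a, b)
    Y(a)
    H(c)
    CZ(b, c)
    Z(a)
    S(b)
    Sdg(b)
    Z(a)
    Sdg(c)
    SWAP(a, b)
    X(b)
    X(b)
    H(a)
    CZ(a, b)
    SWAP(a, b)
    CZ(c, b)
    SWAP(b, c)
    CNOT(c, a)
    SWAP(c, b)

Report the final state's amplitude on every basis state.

The resulting statevector has amplitude -sqrt(2)*I/4 on |000>, -sqrt(2)/4 on |001>, -sqrt(2)*I/4 on |010>, -sqrt(2)/4 on |011>, sqrt(2)*I/4 on |100>, -sqrt(2)/4 on |101>, sqrt(2)*I/4 on |110>, -sqrt(2)/4 on |111>. Key observation: gates 8-11 undo each other exactly, leaving only the rest of the circuit to track.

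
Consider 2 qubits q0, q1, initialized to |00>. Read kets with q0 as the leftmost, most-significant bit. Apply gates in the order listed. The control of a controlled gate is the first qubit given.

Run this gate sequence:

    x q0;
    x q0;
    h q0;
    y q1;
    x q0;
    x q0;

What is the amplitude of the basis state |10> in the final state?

|10> carries amplitude 0 in the final state.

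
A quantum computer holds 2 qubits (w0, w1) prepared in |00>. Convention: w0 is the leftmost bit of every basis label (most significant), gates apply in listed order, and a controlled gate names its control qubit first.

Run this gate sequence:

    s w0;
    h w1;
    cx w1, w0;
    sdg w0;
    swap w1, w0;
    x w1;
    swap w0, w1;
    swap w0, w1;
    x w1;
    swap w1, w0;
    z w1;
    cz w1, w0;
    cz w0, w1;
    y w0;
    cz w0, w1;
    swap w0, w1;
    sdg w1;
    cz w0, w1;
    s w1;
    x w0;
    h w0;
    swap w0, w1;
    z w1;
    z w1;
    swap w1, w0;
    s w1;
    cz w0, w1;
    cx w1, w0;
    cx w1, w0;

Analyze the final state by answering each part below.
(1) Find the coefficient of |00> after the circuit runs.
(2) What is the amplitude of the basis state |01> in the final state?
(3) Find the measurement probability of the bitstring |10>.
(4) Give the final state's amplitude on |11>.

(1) |00> carries amplitude 1/2 in the final state.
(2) |01> carries amplitude -1/2 in the final state.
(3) Outcome |10> occurs with probability 1/4.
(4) |11> carries amplitude -1/2 in the final state.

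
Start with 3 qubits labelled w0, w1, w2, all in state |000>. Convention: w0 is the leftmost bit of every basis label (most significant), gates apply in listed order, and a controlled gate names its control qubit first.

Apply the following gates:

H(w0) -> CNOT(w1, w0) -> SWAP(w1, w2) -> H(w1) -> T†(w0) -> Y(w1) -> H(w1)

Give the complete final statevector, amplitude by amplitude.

The resulting statevector has amplitude -sqrt(2)*I/2 on |010>, -sqrt(2)*exp(I*pi/4)/2 on |110>, and 0 on every other basis state.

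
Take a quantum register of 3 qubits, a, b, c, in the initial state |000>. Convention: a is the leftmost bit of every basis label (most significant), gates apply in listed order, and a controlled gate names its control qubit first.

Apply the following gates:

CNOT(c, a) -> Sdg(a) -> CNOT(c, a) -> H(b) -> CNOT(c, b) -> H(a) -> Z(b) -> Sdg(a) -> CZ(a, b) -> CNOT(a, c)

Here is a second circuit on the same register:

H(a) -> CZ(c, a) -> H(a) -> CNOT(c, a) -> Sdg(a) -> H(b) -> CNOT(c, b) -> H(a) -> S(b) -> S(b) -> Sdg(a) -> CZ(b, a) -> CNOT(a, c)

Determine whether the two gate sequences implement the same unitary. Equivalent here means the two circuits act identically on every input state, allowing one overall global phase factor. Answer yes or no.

No: there is an input state on which the two circuits produce genuinely different outputs (not merely differing by a phase).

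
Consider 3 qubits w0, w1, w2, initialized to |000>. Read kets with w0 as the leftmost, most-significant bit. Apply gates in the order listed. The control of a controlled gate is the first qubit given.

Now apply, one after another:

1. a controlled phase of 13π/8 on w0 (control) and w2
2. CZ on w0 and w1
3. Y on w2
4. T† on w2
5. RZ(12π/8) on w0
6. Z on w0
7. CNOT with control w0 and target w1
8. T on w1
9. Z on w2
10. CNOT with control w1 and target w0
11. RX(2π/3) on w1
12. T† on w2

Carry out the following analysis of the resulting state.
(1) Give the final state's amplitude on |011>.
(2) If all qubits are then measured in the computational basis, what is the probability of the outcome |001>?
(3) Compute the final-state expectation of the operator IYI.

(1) The final state's coefficient on |011> equals -sqrt(3)*exp(3*I*pi/4)/2.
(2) A full measurement returns |001> with probability 1/4.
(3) The expectation value of IYI is -sqrt(3)/2.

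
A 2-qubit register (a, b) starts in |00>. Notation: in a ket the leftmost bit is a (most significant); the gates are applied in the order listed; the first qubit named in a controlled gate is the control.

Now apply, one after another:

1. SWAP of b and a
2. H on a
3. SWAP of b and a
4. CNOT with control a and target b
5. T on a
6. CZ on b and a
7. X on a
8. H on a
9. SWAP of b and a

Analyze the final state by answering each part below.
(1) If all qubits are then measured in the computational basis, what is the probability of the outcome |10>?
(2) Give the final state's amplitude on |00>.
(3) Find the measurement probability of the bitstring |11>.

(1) Outcome |10> occurs with probability 1/4.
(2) The final state's coefficient on |00> equals 1/2.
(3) A full measurement returns |11> with probability 1/4.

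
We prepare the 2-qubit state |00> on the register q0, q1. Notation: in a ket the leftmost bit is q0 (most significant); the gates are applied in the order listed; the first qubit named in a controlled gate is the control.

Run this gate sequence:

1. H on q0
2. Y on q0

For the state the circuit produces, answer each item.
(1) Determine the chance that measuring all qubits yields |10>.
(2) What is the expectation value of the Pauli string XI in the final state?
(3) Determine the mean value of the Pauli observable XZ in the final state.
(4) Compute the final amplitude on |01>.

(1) A full measurement returns |10> with probability 1/2.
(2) In the final state, XI has expectation -1.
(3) In the final state, XZ has expectation -1.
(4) |01> carries amplitude 0 in the final state.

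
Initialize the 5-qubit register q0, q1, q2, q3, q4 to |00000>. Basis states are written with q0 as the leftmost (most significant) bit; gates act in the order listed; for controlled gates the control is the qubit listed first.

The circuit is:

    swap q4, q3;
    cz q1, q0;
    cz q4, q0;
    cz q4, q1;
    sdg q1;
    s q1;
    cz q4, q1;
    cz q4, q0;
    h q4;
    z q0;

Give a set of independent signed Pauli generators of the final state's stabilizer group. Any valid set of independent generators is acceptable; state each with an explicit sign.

One valid set of independent stabilizer generators is +IIIIX, +ZIIII, +IZIII, +IIZII, +IIIZI (any independent generating set of the same group is equally correct). Key observation: gates 3-8 undo each other exactly, leaving only the rest of the circuit to track.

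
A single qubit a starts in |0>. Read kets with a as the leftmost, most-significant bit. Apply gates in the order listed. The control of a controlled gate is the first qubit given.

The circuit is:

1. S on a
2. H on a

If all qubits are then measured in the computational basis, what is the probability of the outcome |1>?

The probability of measuring |1> is 1/2.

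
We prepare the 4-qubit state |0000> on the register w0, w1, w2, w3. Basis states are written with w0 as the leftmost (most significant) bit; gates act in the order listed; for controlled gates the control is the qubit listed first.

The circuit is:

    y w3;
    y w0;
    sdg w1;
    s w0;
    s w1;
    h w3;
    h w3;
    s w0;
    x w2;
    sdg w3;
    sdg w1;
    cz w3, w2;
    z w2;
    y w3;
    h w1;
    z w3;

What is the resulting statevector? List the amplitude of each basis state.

After the circuit, the state carries amplitude -sqrt(2)/2 on |1010>, -sqrt(2)/2 on |1110>, and 0 on every other basis state.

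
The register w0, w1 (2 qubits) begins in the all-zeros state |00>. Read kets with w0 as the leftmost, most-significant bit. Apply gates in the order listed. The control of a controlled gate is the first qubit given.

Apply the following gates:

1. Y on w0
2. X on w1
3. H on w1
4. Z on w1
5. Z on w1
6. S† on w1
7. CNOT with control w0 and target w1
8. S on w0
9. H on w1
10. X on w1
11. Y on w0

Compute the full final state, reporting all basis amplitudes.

The final amplitudes are -1/2 - I/2 on |00>, -1/2 + I/2 on |01>, 0 on |10>, 0 on |11>.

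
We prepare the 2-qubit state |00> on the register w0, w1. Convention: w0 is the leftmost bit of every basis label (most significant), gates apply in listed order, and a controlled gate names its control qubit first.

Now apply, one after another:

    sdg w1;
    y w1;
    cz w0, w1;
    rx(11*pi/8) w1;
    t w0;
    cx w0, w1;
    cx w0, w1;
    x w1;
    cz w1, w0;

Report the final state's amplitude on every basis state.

The resulting statevector has amplitude -I*cos(5*pi/16) on |00>, sin(5*pi/16) on |01>, 0 on |10>, 0 on |11>. Key observation: steps 6-7 multiply out to the identity, so the circuit reduces to the remaining gates.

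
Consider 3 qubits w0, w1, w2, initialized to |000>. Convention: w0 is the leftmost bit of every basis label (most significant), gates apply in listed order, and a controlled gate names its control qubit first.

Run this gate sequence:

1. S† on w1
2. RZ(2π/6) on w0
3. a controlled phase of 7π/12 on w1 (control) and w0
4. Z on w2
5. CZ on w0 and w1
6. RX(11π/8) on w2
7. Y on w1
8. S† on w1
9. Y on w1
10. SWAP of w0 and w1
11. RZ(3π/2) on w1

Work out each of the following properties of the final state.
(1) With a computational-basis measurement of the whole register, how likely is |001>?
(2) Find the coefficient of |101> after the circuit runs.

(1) A full measurement returns |001> with probability sin(5*pi/16)**2.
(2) The amplitude on |101> is 0.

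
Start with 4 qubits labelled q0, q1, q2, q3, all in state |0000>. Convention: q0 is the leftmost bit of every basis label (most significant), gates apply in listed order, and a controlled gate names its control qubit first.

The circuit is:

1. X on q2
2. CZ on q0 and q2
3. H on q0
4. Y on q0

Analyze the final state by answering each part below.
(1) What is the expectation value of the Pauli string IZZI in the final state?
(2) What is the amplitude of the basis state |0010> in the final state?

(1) The observable IZZI averages to -1.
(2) |0010> carries amplitude -sqrt(2)*I/2 in the final state.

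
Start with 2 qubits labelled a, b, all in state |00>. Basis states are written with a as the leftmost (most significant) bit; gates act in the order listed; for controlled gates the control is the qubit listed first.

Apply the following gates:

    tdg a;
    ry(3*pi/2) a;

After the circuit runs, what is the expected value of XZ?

The expectation value of XZ is -1.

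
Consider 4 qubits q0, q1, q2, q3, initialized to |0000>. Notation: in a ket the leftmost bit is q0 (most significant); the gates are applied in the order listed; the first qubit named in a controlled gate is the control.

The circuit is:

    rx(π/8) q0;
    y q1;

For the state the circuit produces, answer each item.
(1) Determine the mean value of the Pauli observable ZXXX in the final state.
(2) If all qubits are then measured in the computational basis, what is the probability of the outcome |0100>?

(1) The observable ZXXX averages to 0.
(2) The probability of measuring |0100> is cos(pi/16)**2.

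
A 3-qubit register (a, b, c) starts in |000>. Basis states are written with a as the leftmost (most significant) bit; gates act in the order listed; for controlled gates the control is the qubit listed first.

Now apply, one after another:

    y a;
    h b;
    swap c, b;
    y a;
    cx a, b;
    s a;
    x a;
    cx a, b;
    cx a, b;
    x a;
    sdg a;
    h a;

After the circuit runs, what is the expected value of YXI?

The observable YXI averages to 0. Key observation: steps 6-11 multiply out to the identity, so the circuit reduces to the remaining gates.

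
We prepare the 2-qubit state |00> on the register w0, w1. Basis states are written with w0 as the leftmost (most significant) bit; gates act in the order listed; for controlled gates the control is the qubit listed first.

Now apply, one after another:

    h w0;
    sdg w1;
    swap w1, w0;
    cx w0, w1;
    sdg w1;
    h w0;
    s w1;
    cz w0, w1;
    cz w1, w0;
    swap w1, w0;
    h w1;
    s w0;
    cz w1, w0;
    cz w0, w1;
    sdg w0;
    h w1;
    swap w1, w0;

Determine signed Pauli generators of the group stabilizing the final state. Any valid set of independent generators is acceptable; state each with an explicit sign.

The stabilizer group can be generated by +XI, +IX, among other valid generating sets.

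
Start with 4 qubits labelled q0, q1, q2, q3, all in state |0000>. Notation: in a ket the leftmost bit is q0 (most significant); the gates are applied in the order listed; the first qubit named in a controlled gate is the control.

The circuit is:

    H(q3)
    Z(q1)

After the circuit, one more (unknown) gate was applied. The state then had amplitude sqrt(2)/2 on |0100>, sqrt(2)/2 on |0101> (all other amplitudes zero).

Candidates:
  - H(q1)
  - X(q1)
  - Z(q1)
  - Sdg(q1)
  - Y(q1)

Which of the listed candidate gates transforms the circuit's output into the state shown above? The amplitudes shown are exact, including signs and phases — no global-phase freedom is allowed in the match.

The unique candidate consistent with the amplitudes is X(q1).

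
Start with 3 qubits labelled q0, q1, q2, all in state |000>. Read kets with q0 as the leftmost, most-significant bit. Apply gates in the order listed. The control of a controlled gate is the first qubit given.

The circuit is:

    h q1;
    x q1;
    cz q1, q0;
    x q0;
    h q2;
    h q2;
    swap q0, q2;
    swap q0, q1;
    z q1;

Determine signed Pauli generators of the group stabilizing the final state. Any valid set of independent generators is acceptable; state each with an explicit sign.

One valid set of independent stabilizer generators is +XII, +IZI, -IIZ (any independent generating set of the same group is equally correct). Key observation: steps 5-6 multiply out to the identity, so the circuit reduces to the remaining gates.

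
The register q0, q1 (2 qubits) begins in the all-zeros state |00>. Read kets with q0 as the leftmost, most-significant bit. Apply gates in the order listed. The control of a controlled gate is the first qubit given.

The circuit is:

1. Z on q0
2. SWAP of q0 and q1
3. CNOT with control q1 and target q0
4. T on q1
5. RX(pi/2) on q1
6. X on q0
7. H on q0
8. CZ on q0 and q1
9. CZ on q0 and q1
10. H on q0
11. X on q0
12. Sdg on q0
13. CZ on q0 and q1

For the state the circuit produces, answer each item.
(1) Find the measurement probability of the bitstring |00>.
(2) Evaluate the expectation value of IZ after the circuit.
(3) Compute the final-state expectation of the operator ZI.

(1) A full measurement returns |00> with probability 1/2.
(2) In the final state, IZ has expectation 0.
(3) The observable ZI averages to 1.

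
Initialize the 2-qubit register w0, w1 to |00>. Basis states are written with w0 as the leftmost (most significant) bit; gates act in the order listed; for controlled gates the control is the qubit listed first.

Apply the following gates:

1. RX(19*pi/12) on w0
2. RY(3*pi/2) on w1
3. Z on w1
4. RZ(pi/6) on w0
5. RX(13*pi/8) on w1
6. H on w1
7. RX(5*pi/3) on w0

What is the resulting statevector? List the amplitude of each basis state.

The final amplitudes are -sqrt(3)*I*sqrt(sqrt(2)/4 + 1/2)*exp(I*pi/12)*sin(3*pi/16)/4 - sqrt(3)*sqrt(sqrt(2)/4 + 1/2)*exp(I*pi/12)*cos(3*pi/16)/4 + sqrt(3)*sqrt(sqrt(2)/4 + 1/2)*exp(-I*pi/12)*cos(3*pi/16)/4 + 3*sqrt(1/2 - sqrt(2)/4)*exp(-I*pi/12)*cos(3*pi/16)/4 + sqrt(1/2 - sqrt(2)/4)*exp(I*pi/12)*cos(3*pi/16)/4 + I*sqrt(1/2 - sqrt(2)/4)*exp(I*pi/12)*sin(3*pi/16)/4 + 3*I*sqrt(1/2 - sqrt(2)/4)*exp(-I*pi/12)*sin(3*pi/16)/4 + sqrt(3)*I*sqrt(sqrt(2)/4 + 1/2)*exp(-I*pi/12)*sin(3*pi/16)/4 on |00>, 0 on |01>, -sqrt(3)*I*sqrt(1/2 - sqrt(2)/4)*exp(I*pi/12)*cos(3*pi/16)/4 - 3*sqrt(sqrt(2)/4 + 1/2)*exp(I*pi/12)*sin(3*pi/16)/4 - sqrt(3)*sqrt(1/2 - sqrt(2)/4)*exp(-I*pi/12)*sin(3*pi/16)/4 + sqrt(3)*sqrt(1/2 - sqrt(2)/4)*exp(I*pi/12)*sin(3*pi/16)/4 - sqrt(sqrt(2)/4 + 1/2)*exp(-I*pi/12)*sin(3*pi/16)/4 + sqrt(3)*I*sqrt(1/2 - sqrt(2)/4)*exp(-I*pi/12)*cos(3*pi/16)/4 + I*sqrt(sqrt(2)/4 + 1/2)*exp(-I*pi/12)*cos(3*pi/16)/4 + 3*I*sqrt(sqrt(2)/4 + 1/2)*exp(I*pi/12)*cos(3*pi/16)/4 on |10>, 0 on |11>.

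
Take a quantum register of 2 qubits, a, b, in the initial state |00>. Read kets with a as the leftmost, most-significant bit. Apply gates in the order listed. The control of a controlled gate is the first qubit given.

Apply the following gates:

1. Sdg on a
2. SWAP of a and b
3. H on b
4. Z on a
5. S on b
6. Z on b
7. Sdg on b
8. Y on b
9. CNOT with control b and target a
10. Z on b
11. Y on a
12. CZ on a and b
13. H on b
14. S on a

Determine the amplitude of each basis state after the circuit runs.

After the circuit, the state carries amplitude -1/2 on |00>, 1/2 on |01>, -I/2 on |10>, -I/2 on |11>.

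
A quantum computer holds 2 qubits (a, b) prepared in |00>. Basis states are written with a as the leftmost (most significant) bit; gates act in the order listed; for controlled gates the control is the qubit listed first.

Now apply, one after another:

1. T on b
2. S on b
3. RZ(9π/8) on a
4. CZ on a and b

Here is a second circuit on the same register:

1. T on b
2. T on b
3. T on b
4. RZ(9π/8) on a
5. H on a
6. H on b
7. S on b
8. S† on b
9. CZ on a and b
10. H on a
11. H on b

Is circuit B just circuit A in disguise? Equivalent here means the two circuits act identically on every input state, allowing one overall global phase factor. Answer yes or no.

No, they are not equivalent — no single phase factor reconciles the two unitaries.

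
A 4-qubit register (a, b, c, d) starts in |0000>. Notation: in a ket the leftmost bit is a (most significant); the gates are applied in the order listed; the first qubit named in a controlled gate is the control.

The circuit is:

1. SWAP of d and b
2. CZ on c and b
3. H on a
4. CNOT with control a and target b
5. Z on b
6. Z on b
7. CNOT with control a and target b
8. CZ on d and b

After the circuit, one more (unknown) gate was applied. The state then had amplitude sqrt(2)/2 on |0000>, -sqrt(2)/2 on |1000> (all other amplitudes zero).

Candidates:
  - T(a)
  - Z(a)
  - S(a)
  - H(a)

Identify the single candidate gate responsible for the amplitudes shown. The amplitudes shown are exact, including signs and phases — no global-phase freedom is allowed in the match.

It was Z(a) that produced the state shown.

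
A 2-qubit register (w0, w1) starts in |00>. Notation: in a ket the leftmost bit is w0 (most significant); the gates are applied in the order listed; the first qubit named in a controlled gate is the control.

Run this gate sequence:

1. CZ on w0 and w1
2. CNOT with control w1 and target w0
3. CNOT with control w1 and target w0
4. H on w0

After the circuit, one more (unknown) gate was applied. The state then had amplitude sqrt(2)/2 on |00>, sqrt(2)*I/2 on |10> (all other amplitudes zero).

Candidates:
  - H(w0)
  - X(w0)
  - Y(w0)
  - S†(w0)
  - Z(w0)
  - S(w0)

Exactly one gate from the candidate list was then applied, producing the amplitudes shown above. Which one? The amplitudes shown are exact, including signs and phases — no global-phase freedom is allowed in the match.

The applied gate was S(w0).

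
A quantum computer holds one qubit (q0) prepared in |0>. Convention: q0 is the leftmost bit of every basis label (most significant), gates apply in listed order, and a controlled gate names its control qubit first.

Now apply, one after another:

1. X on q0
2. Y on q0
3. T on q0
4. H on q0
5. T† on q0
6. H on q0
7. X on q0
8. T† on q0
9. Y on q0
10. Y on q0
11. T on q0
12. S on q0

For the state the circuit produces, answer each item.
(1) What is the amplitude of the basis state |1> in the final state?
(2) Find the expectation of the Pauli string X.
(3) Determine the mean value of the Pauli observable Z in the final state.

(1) The amplitude on |1> is 1/2 - exp(3*I*pi/4)/2.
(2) In the final state, X has expectation sqrt(2)/2.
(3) The observable Z averages to -sqrt(2)/2.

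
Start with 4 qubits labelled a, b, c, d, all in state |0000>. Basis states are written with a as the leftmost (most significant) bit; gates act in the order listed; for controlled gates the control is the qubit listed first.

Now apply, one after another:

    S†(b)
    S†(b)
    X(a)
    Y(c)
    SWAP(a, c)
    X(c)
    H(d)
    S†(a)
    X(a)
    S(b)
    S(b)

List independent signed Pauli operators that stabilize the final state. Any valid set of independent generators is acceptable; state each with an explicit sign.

The stabilizer group can be generated by +IIIX, +ZIII, +IZII, +IIZI, among other valid generating sets.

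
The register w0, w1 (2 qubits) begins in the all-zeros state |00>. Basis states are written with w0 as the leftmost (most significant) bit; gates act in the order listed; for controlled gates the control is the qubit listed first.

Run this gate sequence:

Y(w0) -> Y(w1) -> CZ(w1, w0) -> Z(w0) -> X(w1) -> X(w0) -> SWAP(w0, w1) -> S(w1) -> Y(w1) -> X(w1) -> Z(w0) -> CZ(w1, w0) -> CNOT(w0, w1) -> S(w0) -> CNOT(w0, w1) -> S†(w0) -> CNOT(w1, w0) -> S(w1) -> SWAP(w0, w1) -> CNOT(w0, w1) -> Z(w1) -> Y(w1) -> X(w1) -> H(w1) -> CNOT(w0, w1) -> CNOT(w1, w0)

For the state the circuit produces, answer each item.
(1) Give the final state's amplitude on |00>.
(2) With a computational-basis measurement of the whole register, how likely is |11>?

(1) The amplitude on |00> is sqrt(2)/2.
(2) The probability of measuring |11> is 1/2.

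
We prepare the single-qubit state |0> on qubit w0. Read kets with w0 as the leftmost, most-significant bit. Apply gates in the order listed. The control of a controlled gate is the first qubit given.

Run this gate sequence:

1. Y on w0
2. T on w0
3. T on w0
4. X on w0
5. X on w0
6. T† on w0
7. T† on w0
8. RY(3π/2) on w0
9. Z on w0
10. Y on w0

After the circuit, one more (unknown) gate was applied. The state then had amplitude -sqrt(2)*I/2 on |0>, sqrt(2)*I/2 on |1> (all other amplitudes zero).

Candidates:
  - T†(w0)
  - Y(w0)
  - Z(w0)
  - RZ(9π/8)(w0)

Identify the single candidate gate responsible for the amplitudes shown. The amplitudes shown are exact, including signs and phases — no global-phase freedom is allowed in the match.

The unique candidate consistent with the amplitudes is Y(w0). Key observation: gates 2-7 undo each other exactly, leaving only the rest of the circuit to track.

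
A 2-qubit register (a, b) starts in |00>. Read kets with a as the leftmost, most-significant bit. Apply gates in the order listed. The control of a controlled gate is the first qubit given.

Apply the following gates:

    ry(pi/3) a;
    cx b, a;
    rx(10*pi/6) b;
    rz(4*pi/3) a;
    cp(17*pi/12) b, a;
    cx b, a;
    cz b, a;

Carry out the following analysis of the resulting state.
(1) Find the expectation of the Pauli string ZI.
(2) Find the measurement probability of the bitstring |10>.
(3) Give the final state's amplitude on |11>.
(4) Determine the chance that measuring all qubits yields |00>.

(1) The expectation value of ZI is 1/4.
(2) The probability of measuring |10> is 3/16.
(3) The final state's coefficient on |11> equals -sqrt(3)*exp(5*I*pi/6)/4.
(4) A full measurement returns |00> with probability 9/16.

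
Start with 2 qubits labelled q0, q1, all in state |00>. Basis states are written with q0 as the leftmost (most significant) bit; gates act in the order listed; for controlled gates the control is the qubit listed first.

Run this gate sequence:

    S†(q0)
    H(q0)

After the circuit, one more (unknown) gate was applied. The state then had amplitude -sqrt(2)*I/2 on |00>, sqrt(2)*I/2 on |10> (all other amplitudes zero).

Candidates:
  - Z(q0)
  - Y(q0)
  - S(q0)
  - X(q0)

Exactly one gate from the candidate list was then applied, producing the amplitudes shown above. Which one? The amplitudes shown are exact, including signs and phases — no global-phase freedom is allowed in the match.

The unique candidate consistent with the amplitudes is Y(q0).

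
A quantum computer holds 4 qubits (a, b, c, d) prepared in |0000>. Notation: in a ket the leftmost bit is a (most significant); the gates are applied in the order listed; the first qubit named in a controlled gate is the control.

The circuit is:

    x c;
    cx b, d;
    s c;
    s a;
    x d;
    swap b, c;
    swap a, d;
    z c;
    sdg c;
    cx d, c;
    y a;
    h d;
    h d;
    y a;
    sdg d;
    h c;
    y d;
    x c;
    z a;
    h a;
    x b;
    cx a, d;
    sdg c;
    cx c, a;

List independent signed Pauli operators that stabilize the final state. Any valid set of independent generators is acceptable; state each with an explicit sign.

The stabilizer group can be generated by -XIIX, +IIYX, -ZIZZ, +IZII, among other valid generating sets. Key observation: the block from step 11 through step 14 cancels to the identity and can be dropped.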